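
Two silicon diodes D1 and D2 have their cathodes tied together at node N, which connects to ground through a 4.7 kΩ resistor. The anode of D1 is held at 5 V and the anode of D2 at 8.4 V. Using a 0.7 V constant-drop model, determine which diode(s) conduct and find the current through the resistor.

Only D2 conducts; I_R ≈ 1.6 mA

Assume both conduct. Then node N would need to be at both 5−0.7 = 4.3 V and 8.4−0.7 = 7.7 V, which is impossible.
Assume only D2 conducts: V_N = 8.4 − 0.7 = 7.7 V, so I_R = 7.7/4.7 = 1.64 mA.
Check D1: its anode-to-cathode voltage is 5 − 7.7 = -2.7 V < 0.7 V, so it is off. The assumption is consistent.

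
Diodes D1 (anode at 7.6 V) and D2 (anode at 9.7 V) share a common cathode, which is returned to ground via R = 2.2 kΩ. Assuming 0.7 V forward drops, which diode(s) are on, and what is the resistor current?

Assume both conduct. Then node N would need to be at both 7.6−0.7 = 6.9 V and 9.7−0.7 = 9 V, which is impossible.
Assume only D2 conducts: V_N = 9.7 − 0.7 = 9 V, so I_R = 9/2.2 = 4.09 mA.
Check D1: its anode-to-cathode voltage is 7.6 − 9 = -1.4 V < 0.7 V, so it is off. The assumption is consistent.

Only D2 conducts; I_R ≈ 4.1 mA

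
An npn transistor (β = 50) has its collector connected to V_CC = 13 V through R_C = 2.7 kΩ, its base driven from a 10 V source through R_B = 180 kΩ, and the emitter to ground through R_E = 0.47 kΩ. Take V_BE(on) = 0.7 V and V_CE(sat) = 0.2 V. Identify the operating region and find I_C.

active; I_C ≈ 2.3 mA

Assume active. Base-emitter loop: I_B = (V_BB − V_BE)/(R_B + (β+1)R_E) = (10 − 0.7)/(180 + 51×0.47) = 0.0456 mA.
I_C = β·I_B = 50×0.0456 = 2.28 mA.
V_CE = V_CC − I_C·R_C − I_E·R_E = 13 − 2.28×2.7 − 2.33×0.47 = 5.75 V > V_CE(sat), so the active-region assumption holds.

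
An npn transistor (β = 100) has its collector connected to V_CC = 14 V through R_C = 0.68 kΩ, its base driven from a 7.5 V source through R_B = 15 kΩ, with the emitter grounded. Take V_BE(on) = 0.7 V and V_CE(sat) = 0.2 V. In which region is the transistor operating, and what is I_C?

saturation; I_C ≈ 20 mA

Assume active: I_B = (7.5 − 0.7)/15 = 0.453 mA, giving I_C = β·I_B = 45.3 mA.
But then V_CE = 14 − 45.3×0.68 = -16.8 V < V_CE(sat) = 0.2 V — impossible in the active region.
So the transistor is saturated. With V_CE = 0.2 V, I_C = (V_CC − 0.2)/R_C = 13.8/0.68 = 20.3 mA.
Check: β·I_B = 45.3 mA > I_C = 20.3 mA, confirming saturation.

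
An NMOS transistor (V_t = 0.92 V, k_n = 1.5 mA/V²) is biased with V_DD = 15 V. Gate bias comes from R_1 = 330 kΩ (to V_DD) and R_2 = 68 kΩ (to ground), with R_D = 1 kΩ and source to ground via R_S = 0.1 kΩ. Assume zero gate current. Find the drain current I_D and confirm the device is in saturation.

I_D ≈ 1.6 mA

V_G = V_DD·R_2/(R_1+R_2) = 15×68/398 = 2.56 V.
Assume saturation: I_D = (k_n/2)(V_GS − V_t)² with V_GS = V_G − I_D·R_S = 2.56 − 0.1·I_D.
Substituting gives 0.0075·I_D² − 1.25·I_D + 2.02 = 0, with roots I_D = 1.64 or 165 mA.
The root I_D = 165 mA gives V_GS = -13.9 V ≤ V_t, so take I_D = 1.64 mA.
Then V_GS = 2.4 V and V_DS = V_DD − I_D(R_D+R_S) = 15 − 1.64×1.1 = 13.2 V.
Saturation requires V_DS ≥ V_GS − V_t = 1.48 V; 13.2 ≥ 1.48 ✓.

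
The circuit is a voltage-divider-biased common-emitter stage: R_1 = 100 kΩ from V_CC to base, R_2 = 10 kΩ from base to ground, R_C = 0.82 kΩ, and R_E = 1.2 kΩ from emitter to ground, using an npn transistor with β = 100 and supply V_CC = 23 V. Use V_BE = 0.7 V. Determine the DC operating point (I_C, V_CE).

I_C ≈ 1.1 mA, V_CE ≈ 21 V

Thevenize the base divider: V_Th = V_CC·R_2/(R_1+R_2) = 23×10/110 = 2.09 V, R_Th = R_1‖R_2 = 9.09 kΩ.
Base-emitter loop: V_Th = I_B·R_Th + V_BE + (β+1)I_B·R_E, so I_B = (2.09 − 0.7) / (9.09 + 101×1.2) = 0.0107 mA.
I_C = β·I_B = 100×0.0107 = 1.07 mA, and I_E = (β+1)I_B = 1.08 mA.
V_CE = V_CC − I_C·R_C − I_E·R_E = 23 − 1.07×0.82 − 1.08×1.2 = 20.8 V.
V_CE = 20.8 V > 0.2 V confirms active-region operation.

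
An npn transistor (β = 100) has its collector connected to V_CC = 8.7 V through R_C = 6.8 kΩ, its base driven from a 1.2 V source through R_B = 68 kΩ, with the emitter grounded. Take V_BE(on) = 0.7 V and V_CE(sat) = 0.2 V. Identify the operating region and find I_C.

Assume active. Base-emitter loop: I_B = (V_BB − V_BE)/R_B = (1.2 − 0.7)/68 = 0.00735 mA.
I_C = β·I_B = 100×0.00735 = 0.735 mA.
V_CE = V_CC − I_C·R_C = 8.7 − 0.735×6.8 = 3.7 V > V_CE(sat), so the active-region assumption holds.

active; I_C ≈ 0.74 mA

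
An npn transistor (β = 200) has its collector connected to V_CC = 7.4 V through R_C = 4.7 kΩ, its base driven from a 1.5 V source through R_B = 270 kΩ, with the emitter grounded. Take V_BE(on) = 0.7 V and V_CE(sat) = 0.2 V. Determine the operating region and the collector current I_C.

Assume active. Base-emitter loop: I_B = (V_BB − V_BE)/R_B = (1.5 − 0.7)/270 = 0.00296 mA.
I_C = β·I_B = 200×0.00296 = 0.593 mA.
V_CE = V_CC − I_C·R_C = 7.4 − 0.593×4.7 = 4.61 V > V_CE(sat), so the active-region assumption holds.

active; I_C ≈ 0.59 mA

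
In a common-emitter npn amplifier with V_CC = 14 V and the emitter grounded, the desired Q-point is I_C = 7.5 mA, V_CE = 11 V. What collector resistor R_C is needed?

Collector loop: V_CC = I_C·R_C + V_CE.
R_C = (V_CC − V_CE)/I_C = (14 − 11)/7.5 = 0.4 kΩ.

R_C ≈ 0.4 kΩ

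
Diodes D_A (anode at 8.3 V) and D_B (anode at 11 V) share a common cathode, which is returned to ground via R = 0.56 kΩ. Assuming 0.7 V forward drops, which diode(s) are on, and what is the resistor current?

Only D_B conducts; I_R ≈ 18 mA

Assume both conduct. Then node N would need to be at both 8.3−0.7 = 7.6 V and 11−0.7 = 10.3 V, which is impossible.
Assume only D_B conducts: V_N = 11 − 0.7 = 10.3 V, so I_R = 10.3/0.56 = 18.4 mA.
Check D_A: its anode-to-cathode voltage is 8.3 − 10.3 = -2 V < 0.7 V, so it is off. The assumption is consistent.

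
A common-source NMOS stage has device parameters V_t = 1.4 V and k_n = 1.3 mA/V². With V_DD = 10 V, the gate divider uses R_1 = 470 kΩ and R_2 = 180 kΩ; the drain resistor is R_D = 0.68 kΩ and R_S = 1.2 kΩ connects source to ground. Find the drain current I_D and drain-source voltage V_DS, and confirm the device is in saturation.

V_G = V_DD·R_2/(R_1+R_2) = 10×180/650 = 2.77 V.
Assume saturation: I_D = (k_n/2)(V_GS − V_t)² with V_GS = V_G − I_D·R_S = 2.77 − 1.2·I_D.
Substituting gives 0.936·I_D² − 3.14·I_D + 1.22 = 0, with roots I_D = 0.449 or 2.9 mA.
The root I_D = 2.9 mA gives V_GS = -0.713 V ≤ V_t, so take I_D = 0.449 mA.
Then V_GS = 2.23 V and V_DS = V_DD − I_D(R_D+R_S) = 10 − 0.449×1.88 = 9.16 V.
Saturation requires V_DS ≥ V_GS − V_t = 0.831 V; 9.16 ≥ 0.831 ✓.

I_D ≈ 0.45 mA, V_DS ≈ 9.2 V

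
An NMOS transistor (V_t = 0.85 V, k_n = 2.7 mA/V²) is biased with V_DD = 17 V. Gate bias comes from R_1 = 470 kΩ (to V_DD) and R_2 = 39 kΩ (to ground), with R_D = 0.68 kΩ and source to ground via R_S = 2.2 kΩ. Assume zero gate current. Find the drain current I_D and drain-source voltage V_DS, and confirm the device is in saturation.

V_G = V_DD·R_2/(R_1+R_2) = 17×39/509 = 1.3 V.
Assume saturation: I_D = (k_n/2)(V_GS − V_t)² with V_GS = V_G − I_D·R_S = 1.3 − 2.2·I_D.
Substituting gives 6.53·I_D² − 3.69·I_D + 0.276 = 0, with roots I_D = 0.089 or 0.475 mA.
The root I_D = 0.475 mA gives V_GS = 0.257 V ≤ V_t, so take I_D = 0.089 mA.
Then V_GS = 1.11 V and V_DS = V_DD − I_D(R_D+R_S) = 17 − 0.089×2.88 = 16.7 V.
Saturation requires V_DS ≥ V_GS − V_t = 0.257 V; 16.7 ≥ 0.257 ✓.

I_D ≈ 0.089 mA, V_DS ≈ 17 V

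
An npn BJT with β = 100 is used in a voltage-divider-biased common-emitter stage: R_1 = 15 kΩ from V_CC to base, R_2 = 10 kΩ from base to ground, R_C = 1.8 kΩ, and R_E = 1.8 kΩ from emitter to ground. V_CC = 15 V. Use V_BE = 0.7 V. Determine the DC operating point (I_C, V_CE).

I_C ≈ 2.8 mA, V_CE ≈ 4.8 V

Thevenize the base divider: V_Th = V_CC·R_2/(R_1+R_2) = 15×10/25 = 6 V, R_Th = R_1‖R_2 = 6 kΩ.
Base-emitter loop: V_Th = I_B·R_Th + V_BE + (β+1)I_B·R_E, so I_B = (6 − 0.7) / (6 + 101×1.8) = 0.0282 mA.
I_C = β·I_B = 100×0.0282 = 2.82 mA, and I_E = (β+1)I_B = 2.85 mA.
V_CE = V_CC − I_C·R_C − I_E·R_E = 15 − 2.82×1.8 − 2.85×1.8 = 4.79 V.
V_CE = 4.79 V > 0.2 V confirms active-region operation.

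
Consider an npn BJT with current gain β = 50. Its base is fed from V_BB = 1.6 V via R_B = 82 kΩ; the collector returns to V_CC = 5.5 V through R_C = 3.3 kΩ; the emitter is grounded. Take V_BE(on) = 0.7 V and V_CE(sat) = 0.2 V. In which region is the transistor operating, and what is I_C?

Assume active. Base-emitter loop: I_B = (V_BB − V_BE)/R_B = (1.6 − 0.7)/82 = 0.011 mA.
I_C = β·I_B = 50×0.011 = 0.549 mA.
V_CE = V_CC − I_C·R_C = 5.5 − 0.549×3.3 = 3.69 V > V_CE(sat), so the active-region assumption holds.

active; I_C ≈ 0.55 mA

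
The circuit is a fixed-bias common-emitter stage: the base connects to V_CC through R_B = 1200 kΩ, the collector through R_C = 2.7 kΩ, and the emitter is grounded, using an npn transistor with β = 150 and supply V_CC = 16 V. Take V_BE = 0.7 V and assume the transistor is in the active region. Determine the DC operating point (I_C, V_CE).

I_C ≈ 1.9 mA, V_CE ≈ 11 V

Base loop: V_CC = I_B·R_B + V_BE, so I_B = (16 − 0.7)/1200 kΩ = 0.0128 mA.
In the active region I_C = β·I_B = 150 × 0.0128 = 1.91 mA.
Collector loop: V_CE = V_CC − I_C·R_C = 16 − 1.91×2.7 = 10.8 V.
Since V_CE = 10.8 V > V_CE(sat) ≈ 0.2 V, the transistor is in the active region as assumed.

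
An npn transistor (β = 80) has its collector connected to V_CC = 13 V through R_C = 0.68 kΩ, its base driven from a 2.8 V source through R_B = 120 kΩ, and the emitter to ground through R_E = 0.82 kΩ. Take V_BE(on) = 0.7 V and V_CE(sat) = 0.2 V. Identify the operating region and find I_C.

Assume active. Base-emitter loop: I_B = (V_BB − V_BE)/(R_B + (β+1)R_E) = (2.8 − 0.7)/(120 + 81×0.82) = 0.0113 mA.
I_C = β·I_B = 80×0.0113 = 0.901 mA.
V_CE = V_CC − I_C·R_C − I_E·R_E = 13 − 0.901×0.68 − 0.912×0.82 = 11.6 V > V_CE(sat), so the active-region assumption holds.

active; I_C ≈ 0.9 mA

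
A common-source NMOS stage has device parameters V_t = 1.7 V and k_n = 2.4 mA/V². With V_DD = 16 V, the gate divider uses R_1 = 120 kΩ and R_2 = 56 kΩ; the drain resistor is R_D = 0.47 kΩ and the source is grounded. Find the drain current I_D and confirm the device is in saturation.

I_D ≈ 14 mA

V_G = V_DD·R_2/(R_1+R_2) = 16×56/176 = 5.09 V. With the source grounded, V_GS = V_G = 5.09 V.
Assume saturation: I_D = (k_n/2)(V_GS − V_t)² = (2.4/2)×(5.09 − 1.7)² = 1.2×3.39² = 13.8 mA.
V_DS = V_DD − I_D·R_D = 16 − 13.8×0.47 = 9.51 V.
Saturation requires V_DS ≥ V_GS − V_t = 3.39 V; 9.51 ≥ 3.39 ✓.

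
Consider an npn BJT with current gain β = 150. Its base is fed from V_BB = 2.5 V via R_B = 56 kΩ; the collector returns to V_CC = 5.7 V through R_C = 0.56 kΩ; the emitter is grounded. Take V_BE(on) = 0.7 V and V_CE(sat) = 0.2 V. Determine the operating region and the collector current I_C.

Assume active. Base-emitter loop: I_B = (V_BB − V_BE)/R_B = (2.5 − 0.7)/56 = 0.0321 mA.
I_C = β·I_B = 150×0.0321 = 4.82 mA.
V_CE = V_CC − I_C·R_C = 5.7 − 4.82×0.56 = 3 V > V_CE(sat), so the active-region assumption holds.

active; I_C ≈ 4.8 mA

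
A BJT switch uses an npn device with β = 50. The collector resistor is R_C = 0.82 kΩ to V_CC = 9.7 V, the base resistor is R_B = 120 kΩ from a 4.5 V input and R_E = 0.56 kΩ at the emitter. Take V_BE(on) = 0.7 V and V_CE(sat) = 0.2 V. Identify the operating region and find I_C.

Assume active. Base-emitter loop: I_B = (V_BB − V_BE)/(R_B + (β+1)R_E) = (4.5 − 0.7)/(120 + 51×0.56) = 0.0256 mA.
I_C = β·I_B = 50×0.0256 = 1.28 mA.
V_CE = V_CC − I_C·R_C − I_E·R_E = 9.7 − 1.28×0.82 − 1.3×0.56 = 7.92 V > V_CE(sat), so the active-region assumption holds.

active; I_C ≈ 1.3 mA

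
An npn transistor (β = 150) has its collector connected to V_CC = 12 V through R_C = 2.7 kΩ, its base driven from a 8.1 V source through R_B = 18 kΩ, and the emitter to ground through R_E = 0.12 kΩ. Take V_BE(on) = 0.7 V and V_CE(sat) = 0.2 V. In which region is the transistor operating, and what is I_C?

Assume active: I_B = (8.1 − 0.7)/(18 + 151×0.12) = 0.205 mA, I_C = β·I_B = 30.7 mA.
Then V_CE = 12 − 30.7×2.7 − 30.9×0.12 = -74.7 V < 0.2 V — the active assumption fails.
Re-solve with V_CE = 0.2 V. KCL at the emitter: V_E/R_E = (V_BB−0.7−V_E)/R_B + (V_CC−0.2−V_E)/R_C, giving V_E = 0.546 V.
I_C = (V_CC − 0.2 − V_E)/R_C = (11.8 − 0.546)/2.7 = 4.17 mA.
Check: I_B = (7.4 − 0.546)/18 = 0.381 mA, and β·I_B = 57.1 mA > I_C, confirming saturation.

saturation; I_C ≈ 4.2 mA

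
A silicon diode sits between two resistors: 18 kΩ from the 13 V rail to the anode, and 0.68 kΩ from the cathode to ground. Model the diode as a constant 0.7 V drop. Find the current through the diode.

The two resistors are in series with the diode, so KVL gives 13 = I·18 + 0.7 + I·0.68.
I = (13 − 0.7) / (18 + 0.68) kΩ = 12.3 / 18.7 = 0.658 mA.

I ≈ 0.66 mA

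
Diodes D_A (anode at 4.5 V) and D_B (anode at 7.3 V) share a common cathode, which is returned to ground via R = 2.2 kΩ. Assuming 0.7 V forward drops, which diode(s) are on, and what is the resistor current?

Only D_B conducts; I_R ≈ 3 mA

Assume both conduct. Then node N would need to be at both 4.5−0.7 = 3.8 V and 7.3−0.7 = 6.6 V, which is impossible.
Assume only D_B conducts: V_N = 7.3 − 0.7 = 6.6 V, so I_R = 6.6/2.2 = 3 mA.
Check D_A: its anode-to-cathode voltage is 4.5 − 6.6 = -2.1 V < 0.7 V, so it is off. The assumption is consistent.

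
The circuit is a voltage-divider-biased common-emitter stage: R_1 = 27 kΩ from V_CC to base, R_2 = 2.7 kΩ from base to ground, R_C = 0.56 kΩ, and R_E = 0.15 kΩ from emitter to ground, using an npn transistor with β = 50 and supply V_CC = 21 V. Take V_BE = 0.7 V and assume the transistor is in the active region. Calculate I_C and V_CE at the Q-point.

I_C ≈ 6 mA, V_CE ≈ 17 V

Thevenize the base divider: V_Th = V_CC·R_2/(R_1+R_2) = 21×2.7/29.7 = 1.91 V, R_Th = R_1‖R_2 = 2.45 kΩ.
Base-emitter loop: V_Th = I_B·R_Th + V_BE + (β+1)I_B·R_E, so I_B = (1.91 − 0.7) / (2.45 + 51×0.15) = 0.12 mA.
I_C = β·I_B = 50×0.12 = 5.98 mA, and I_E = (β+1)I_B = 6.1 mA.
V_CE = V_CC − I_C·R_C − I_E·R_E = 21 − 5.98×0.56 − 6.1×0.15 = 16.7 V.
V_CE = 16.7 V > 0.2 V confirms active-region operation.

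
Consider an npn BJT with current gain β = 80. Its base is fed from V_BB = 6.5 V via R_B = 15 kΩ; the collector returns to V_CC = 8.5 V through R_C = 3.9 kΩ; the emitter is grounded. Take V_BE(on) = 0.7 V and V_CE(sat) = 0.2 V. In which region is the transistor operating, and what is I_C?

saturation; I_C ≈ 2.1 mA

Assume active: I_B = (6.5 − 0.7)/15 = 0.387 mA, giving I_C = β·I_B = 30.9 mA.
But then V_CE = 8.5 − 30.9×3.9 = -112 V < V_CE(sat) = 0.2 V — impossible in the active region.
So the transistor is saturated. With V_CE = 0.2 V, I_C = (V_CC − 0.2)/R_C = 8.3/3.9 = 2.13 mA.
Check: β·I_B = 30.9 mA > I_C = 2.13 mA, confirming saturation.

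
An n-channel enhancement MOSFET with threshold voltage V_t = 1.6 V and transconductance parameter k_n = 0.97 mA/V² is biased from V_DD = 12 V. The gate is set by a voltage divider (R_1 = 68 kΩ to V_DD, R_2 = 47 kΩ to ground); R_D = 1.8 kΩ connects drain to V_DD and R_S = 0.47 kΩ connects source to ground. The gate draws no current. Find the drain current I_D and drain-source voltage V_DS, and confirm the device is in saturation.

V_G = V_DD·R_2/(R_1+R_2) = 12×47/115 = 4.9 V.
Assume saturation: I_D = (k_n/2)(V_GS − V_t)² with V_GS = V_G − I_D·R_S = 4.9 − 0.47·I_D.
Substituting gives 0.107·I_D² − 2.51·I_D + 5.3 = 0, with roots I_D = 2.35 or 21 mA.
The root I_D = 21 mA gives V_GS = -4.99 V ≤ V_t, so take I_D = 2.35 mA.
Then V_GS = 3.8 V and V_DS = V_DD − I_D(R_D+R_S) = 12 − 2.35×2.27 = 6.67 V.
Saturation requires V_DS ≥ V_GS − V_t = 2.2 V; 6.67 ≥ 2.2 ✓.

I_D ≈ 2.3 mA, V_DS ≈ 6.7 V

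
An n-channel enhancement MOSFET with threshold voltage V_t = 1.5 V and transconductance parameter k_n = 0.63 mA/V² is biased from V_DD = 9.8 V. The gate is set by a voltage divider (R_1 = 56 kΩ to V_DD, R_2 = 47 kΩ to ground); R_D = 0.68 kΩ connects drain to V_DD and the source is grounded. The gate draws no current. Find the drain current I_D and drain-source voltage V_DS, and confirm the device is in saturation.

V_G = V_DD·R_2/(R_1+R_2) = 9.8×47/103 = 4.47 V. With the source grounded, V_GS = V_G = 4.47 V.
Assume saturation: I_D = (k_n/2)(V_GS − V_t)² = (0.63/2)×(4.47 − 1.5)² = 0.315×2.97² = 2.78 mA.
V_DS = V_DD − I_D·R_D = 9.8 − 2.78×0.68 = 7.91 V.
Saturation requires V_DS ≥ V_GS − V_t = 2.97 V; 7.91 ≥ 2.97 ✓.

I_D ≈ 2.8 mA, V_DS ≈ 7.9 V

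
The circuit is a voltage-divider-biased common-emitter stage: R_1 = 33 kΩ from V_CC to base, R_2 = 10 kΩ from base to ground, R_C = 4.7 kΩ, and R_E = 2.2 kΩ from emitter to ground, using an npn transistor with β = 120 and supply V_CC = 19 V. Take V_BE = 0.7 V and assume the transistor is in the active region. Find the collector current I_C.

I_C ≈ 1.6 mA

Thevenize the base divider: V_Th = V_CC·R_2/(R_1+R_2) = 19×10/43 = 4.42 V, R_Th = R_1‖R_2 = 7.67 kΩ.
Base-emitter loop: V_Th = I_B·R_Th + V_BE + (β+1)I_B·R_E, so I_B = (4.42 − 0.7) / (7.67 + 121×2.2) = 0.0136 mA.
I_C = β·I_B = 120×0.0136 = 1.63 mA, and I_E = (β+1)I_B = 1.64 mA.
V_CE = V_CC − I_C·R_C − I_E·R_E = 19 − 1.63×4.7 − 1.64×2.2 = 7.73 V.
V_CE = 7.73 V > 0.2 V confirms active-region operation.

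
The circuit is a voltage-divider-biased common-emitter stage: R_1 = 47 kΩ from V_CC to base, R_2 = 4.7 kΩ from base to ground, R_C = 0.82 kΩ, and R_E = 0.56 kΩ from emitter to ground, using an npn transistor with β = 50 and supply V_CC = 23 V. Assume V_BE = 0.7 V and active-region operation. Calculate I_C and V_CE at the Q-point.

I_C ≈ 2.1 mA, V_CE ≈ 20 V

Thevenize the base divider: V_Th = V_CC·R_2/(R_1+R_2) = 23×4.7/51.7 = 2.09 V, R_Th = R_1‖R_2 = 4.27 kΩ.
Base-emitter loop: V_Th = I_B·R_Th + V_BE + (β+1)I_B·R_E, so I_B = (2.09 − 0.7) / (4.27 + 51×0.56) = 0.0424 mA.
I_C = β·I_B = 50×0.0424 = 2.12 mA, and I_E = (β+1)I_B = 2.16 mA.
V_CE = V_CC − I_C·R_C − I_E·R_E = 23 − 2.12×0.82 − 2.16×0.56 = 20.1 V.
V_CE = 20.1 V > 0.2 V confirms active-region operation.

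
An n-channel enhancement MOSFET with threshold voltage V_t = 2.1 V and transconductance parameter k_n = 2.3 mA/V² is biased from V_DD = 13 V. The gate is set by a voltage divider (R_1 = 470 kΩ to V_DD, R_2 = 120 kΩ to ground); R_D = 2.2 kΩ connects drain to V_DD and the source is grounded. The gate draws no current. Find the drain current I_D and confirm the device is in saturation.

I_D ≈ 0.34 mA

V_G = V_DD·R_2/(R_1+R_2) = 13×120/590 = 2.64 V. With the source grounded, V_GS = V_G = 2.64 V.
Assume saturation: I_D = (k_n/2)(V_GS − V_t)² = (2.3/2)×(2.64 − 2.1)² = 1.15×0.544² = 0.34 mA.
V_DS = V_DD − I_D·R_D = 13 − 0.34×2.2 = 12.3 V.
Saturation requires V_DS ≥ V_GS − V_t = 0.544 V; 12.3 ≥ 0.544 ✓.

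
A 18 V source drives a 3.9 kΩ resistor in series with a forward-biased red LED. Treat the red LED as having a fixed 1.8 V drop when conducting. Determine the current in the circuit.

I ≈ 4.2 mA

KVL around the loop: 18 = V_D + I·R = 1.8 + I × 3.9 kΩ.
So I = (18 − 1.8) / 3.9 kΩ = 16.2 / 3.9 = 4.15 mA.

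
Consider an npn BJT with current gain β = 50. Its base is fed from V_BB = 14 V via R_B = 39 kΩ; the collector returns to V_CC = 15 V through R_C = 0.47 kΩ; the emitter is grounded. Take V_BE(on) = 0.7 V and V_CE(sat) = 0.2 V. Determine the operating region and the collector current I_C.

Assume active. Base-emitter loop: I_B = (V_BB − V_BE)/R_B = (14 − 0.7)/39 = 0.341 mA.
I_C = β·I_B = 50×0.341 = 17.1 mA.
V_CE = V_CC − I_C·R_C = 15 − 17.1×0.47 = 6.99 V > V_CE(sat), so the active-region assumption holds.

active; I_C ≈ 17 mA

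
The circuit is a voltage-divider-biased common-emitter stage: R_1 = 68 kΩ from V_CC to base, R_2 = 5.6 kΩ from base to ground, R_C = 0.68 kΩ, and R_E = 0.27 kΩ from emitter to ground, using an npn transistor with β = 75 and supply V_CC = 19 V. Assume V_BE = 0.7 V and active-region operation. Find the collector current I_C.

I_C ≈ 2.2 mA

Thevenize the base divider: V_Th = V_CC·R_2/(R_1+R_2) = 19×5.6/73.6 = 1.45 V, R_Th = R_1‖R_2 = 5.17 kΩ.
Base-emitter loop: V_Th = I_B·R_Th + V_BE + (β+1)I_B·R_E, so I_B = (1.45 − 0.7) / (5.17 + 76×0.27) = 0.029 mA.
I_C = β·I_B = 75×0.029 = 2.18 mA, and I_E = (β+1)I_B = 2.21 mA.
V_CE = V_CC − I_C·R_C − I_E·R_E = 19 − 2.18×0.68 − 2.21×0.27 = 16.9 V.
V_CE = 16.9 V > 0.2 V confirms active-region operation.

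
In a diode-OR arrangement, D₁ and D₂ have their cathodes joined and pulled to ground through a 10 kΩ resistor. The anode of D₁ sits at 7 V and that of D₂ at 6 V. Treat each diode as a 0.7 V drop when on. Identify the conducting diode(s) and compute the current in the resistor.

Only D₁ conducts; I_R ≈ 0.63 mA

Assume both conduct. Then node N would need to be at both 7−0.7 = 6.3 V and 6−0.7 = 5.3 V, which is impossible.
Assume only D₁ conducts: V_N = 7 − 0.7 = 6.3 V, so I_R = 6.3/10 = 0.63 mA.
Check D₂: its anode-to-cathode voltage is 6 − 6.3 = -0.3 V < 0.7 V, so it is off. The assumption is consistent.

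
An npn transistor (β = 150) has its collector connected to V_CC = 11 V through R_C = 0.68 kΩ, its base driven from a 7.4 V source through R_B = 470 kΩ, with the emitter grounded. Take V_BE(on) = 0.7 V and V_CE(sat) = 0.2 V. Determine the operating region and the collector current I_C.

Assume active. Base-emitter loop: I_B = (V_BB − V_BE)/R_B = (7.4 − 0.7)/470 = 0.0143 mA.
I_C = β·I_B = 150×0.0143 = 2.14 mA.
V_CE = V_CC − I_C·R_C = 11 − 2.14×0.68 = 9.55 V > V_CE(sat), so the active-region assumption holds.

active; I_C ≈ 2.1 mA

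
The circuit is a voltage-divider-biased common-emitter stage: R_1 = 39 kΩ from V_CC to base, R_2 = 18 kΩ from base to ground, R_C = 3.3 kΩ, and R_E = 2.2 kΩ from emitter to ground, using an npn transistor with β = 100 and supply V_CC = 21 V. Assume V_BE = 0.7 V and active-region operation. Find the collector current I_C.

I_C ≈ 2.5 mA

Thevenize the base divider: V_Th = V_CC·R_2/(R_1+R_2) = 21×18/57 = 6.63 V, R_Th = R_1‖R_2 = 12.3 kΩ.
Base-emitter loop: V_Th = I_B·R_Th + V_BE + (β+1)I_B·R_E, so I_B = (6.63 − 0.7) / (12.3 + 101×2.2) = 0.0253 mA.
I_C = β·I_B = 100×0.0253 = 2.53 mA, and I_E = (β+1)I_B = 2.55 mA.
V_CE = V_CC − I_C·R_C − I_E·R_E = 21 − 2.53×3.3 − 2.55×2.2 = 7.03 V.
V_CE = 7.03 V > 0.2 V confirms active-region operation.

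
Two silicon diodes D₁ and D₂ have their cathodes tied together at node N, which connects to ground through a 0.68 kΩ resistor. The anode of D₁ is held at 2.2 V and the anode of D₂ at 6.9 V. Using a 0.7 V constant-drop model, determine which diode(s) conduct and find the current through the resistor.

Assume both conduct. Then node N would need to be at both 2.2−0.7 = 1.5 V and 6.9−0.7 = 6.2 V, which is impossible.
Assume only D₂ conducts: V_N = 6.9 − 0.7 = 6.2 V, so I_R = 6.2/0.68 = 9.12 mA.
Check D₁: its anode-to-cathode voltage is 2.2 − 6.2 = -4 V < 0.7 V, so it is off. The assumption is consistent.

Only D₂ conducts; I_R ≈ 9.1 mA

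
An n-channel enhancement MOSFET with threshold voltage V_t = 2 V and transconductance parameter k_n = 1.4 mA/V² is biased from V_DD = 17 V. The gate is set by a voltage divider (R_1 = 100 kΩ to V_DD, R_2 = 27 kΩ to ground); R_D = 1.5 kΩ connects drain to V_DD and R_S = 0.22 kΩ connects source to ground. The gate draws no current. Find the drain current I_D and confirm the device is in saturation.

I_D ≈ 1.3 mA

V_G = V_DD·R_2/(R_1+R_2) = 17×27/127 = 3.61 V.
Assume saturation: I_D = (k_n/2)(V_GS − V_t)² with V_GS = V_G − I_D·R_S = 3.61 − 0.22·I_D.
Substituting gives 0.0339·I_D² − 1.5·I_D + 1.82 = 0, with roots I_D = 1.25 or 42.9 mA.
The root I_D = 42.9 mA gives V_GS = -5.83 V ≤ V_t, so take I_D = 1.25 mA.
Then V_GS = 3.34 V and V_DS = V_DD − I_D(R_D+R_S) = 17 − 1.25×1.72 = 14.8 V.
Saturation requires V_DS ≥ V_GS − V_t = 1.34 V; 14.8 ≥ 1.34 ✓.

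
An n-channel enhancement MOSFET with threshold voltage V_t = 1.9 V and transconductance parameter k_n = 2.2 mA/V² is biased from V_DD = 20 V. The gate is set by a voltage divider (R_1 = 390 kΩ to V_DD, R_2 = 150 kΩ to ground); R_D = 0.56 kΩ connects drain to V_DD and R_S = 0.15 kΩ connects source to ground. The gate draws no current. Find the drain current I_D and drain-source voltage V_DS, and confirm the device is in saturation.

V_G = V_DD·R_2/(R_1+R_2) = 20×150/540 = 5.56 V.
Assume saturation: I_D = (k_n/2)(V_GS − V_t)² with V_GS = V_G − I_D·R_S = 5.56 − 0.15·I_D.
Substituting gives 0.0248·I_D² − 2.21·I_D + 14.7 = 0, with roots I_D = 7.25 or 81.9 mA.
The root I_D = 81.9 mA gives V_GS = -6.73 V ≤ V_t, so take I_D = 7.25 mA.
Then V_GS = 4.47 V and V_DS = V_DD − I_D(R_D+R_S) = 20 − 7.25×0.71 = 14.9 V.
Saturation requires V_DS ≥ V_GS − V_t = 2.57 V; 14.9 ≥ 2.57 ✓.

I_D ≈ 7.3 mA, V_DS ≈ 15 V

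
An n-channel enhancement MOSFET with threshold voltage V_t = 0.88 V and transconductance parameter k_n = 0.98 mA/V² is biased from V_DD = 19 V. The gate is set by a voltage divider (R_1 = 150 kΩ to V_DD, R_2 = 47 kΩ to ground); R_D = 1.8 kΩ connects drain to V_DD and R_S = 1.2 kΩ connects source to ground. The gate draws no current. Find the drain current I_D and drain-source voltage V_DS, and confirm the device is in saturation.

I_D ≈ 1.6 mA, V_DS ≈ 14 V

V_G = V_DD·R_2/(R_1+R_2) = 19×47/197 = 4.53 V.
Assume saturation: I_D = (k_n/2)(V_GS − V_t)² with V_GS = V_G − I_D·R_S = 4.53 − 1.2·I_D.
Substituting gives 0.706·I_D² − 5.3·I_D + 6.54 = 0, with roots I_D = 1.56 or 5.95 mA.
The root I_D = 5.95 mA gives V_GS = -2.6 V ≤ V_t, so take I_D = 1.56 mA.
Then V_GS = 2.66 V and V_DS = V_DD − I_D(R_D+R_S) = 19 − 1.56×3 = 14.3 V.
Saturation requires V_DS ≥ V_GS − V_t = 1.78 V; 14.3 ≥ 1.78 ✓.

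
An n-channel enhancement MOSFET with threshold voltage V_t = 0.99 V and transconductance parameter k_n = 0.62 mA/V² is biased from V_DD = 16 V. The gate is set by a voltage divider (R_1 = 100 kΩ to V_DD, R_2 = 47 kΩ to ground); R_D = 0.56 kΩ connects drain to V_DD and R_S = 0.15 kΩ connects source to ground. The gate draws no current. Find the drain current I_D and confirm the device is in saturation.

V_G = V_DD·R_2/(R_1+R_2) = 16×47/147 = 5.12 V.
Assume saturation: I_D = (k_n/2)(V_GS − V_t)² with V_GS = V_G − I_D·R_S = 5.12 − 0.15·I_D.
Substituting gives 0.00697·I_D² − 1.38·I_D + 5.28 = 0, with roots I_D = 3.89 or 194 mA.
The root I_D = 194 mA gives V_GS = -24.1 V ≤ V_t, so take I_D = 3.89 mA.
Then V_GS = 4.53 V and V_DS = V_DD − I_D(R_D+R_S) = 16 − 3.89×0.71 = 13.2 V.
Saturation requires V_DS ≥ V_GS − V_t = 3.54 V; 13.2 ≥ 3.54 ✓.

I_D ≈ 3.9 mA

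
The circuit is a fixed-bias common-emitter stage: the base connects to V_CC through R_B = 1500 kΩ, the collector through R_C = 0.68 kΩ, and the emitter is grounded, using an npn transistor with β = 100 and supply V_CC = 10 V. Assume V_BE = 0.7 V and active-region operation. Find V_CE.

V_CE ≈ 9.6 V

Base loop: V_CC = I_B·R_B + V_BE, so I_B = (10 − 0.7)/1500 kΩ = 0.0062 mA.
In the active region I_C = β·I_B = 100 × 0.0062 = 0.62 mA.
Collector loop: V_CE = V_CC − I_C·R_C = 10 − 0.62×0.68 = 9.58 V.
Since V_CE = 9.58 V > V_CE(sat) ≈ 0.2 V, the transistor is in the active region as assumed.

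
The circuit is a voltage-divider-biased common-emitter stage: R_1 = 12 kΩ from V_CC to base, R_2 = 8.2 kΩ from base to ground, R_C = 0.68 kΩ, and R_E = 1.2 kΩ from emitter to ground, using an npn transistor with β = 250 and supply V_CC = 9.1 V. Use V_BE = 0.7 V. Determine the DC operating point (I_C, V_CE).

Thevenize the base divider: V_Th = V_CC·R_2/(R_1+R_2) = 9.1×8.2/20.2 = 3.69 V, R_Th = R_1‖R_2 = 4.87 kΩ.
Base-emitter loop: V_Th = I_B·R_Th + V_BE + (β+1)I_B·R_E, so I_B = (3.69 − 0.7) / (4.87 + 251×1.2) = 0.00978 mA.
I_C = β·I_B = 250×0.00978 = 2.45 mA, and I_E = (β+1)I_B = 2.46 mA.
V_CE = V_CC − I_C·R_C − I_E·R_E = 9.1 − 2.45×0.68 − 2.46×1.2 = 4.49 V.
V_CE = 4.49 V > 0.2 V confirms active-region operation.

I_C ≈ 2.4 mA, V_CE ≈ 4.5 V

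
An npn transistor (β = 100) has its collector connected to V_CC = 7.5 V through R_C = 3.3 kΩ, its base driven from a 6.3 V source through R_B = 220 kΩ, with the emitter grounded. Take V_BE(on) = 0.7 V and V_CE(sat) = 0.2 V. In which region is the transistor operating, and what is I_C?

Assume active: I_B = (6.3 − 0.7)/220 = 0.0255 mA, giving I_C = β·I_B = 2.55 mA.
But then V_CE = 7.5 − 2.55×3.3 = -0.9 V < V_CE(sat) = 0.2 V — impossible in the active region.
So the transistor is saturated. With V_CE = 0.2 V, I_C = (V_CC − 0.2)/R_C = 7.3/3.3 = 2.21 mA.
Check: β·I_B = 2.55 mA > I_C = 2.21 mA, confirming saturation.

saturation; I_C ≈ 2.2 mA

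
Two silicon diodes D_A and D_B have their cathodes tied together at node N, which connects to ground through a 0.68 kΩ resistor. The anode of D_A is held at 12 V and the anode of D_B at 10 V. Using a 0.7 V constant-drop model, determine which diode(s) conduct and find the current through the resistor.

Assume both conduct. Then node N would need to be at both 12−0.7 = 11.3 V and 10−0.7 = 9.3 V, which is impossible.
Assume only D_A conducts: V_N = 12 − 0.7 = 11.3 V, so I_R = 11.3/0.68 = 16.6 mA.
Check D_B: its anode-to-cathode voltage is 10 − 11.3 = -1.3 V < 0.7 V, so it is off. The assumption is consistent.

Only D_A conducts; I_R ≈ 17 mA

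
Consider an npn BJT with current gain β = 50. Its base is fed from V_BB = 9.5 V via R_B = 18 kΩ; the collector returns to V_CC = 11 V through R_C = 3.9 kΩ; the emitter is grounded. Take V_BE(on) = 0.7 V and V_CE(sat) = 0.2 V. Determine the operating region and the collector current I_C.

saturation; I_C ≈ 2.8 mA

Assume active: I_B = (9.5 − 0.7)/18 = 0.489 mA, giving I_C = β·I_B = 24.4 mA.
But then V_CE = 11 − 24.4×3.9 = -84.3 V < V_CE(sat) = 0.2 V — impossible in the active region.
So the transistor is saturated. With V_CE = 0.2 V, I_C = (V_CC − 0.2)/R_C = 10.8/3.9 = 2.77 mA.
Check: β·I_B = 24.4 mA > I_C = 2.77 mA, confirming saturation.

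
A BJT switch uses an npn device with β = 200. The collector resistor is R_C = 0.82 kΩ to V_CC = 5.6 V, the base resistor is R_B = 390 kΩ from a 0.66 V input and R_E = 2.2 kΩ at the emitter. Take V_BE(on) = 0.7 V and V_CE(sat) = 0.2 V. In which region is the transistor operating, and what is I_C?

V_BB = 0.66 V ≤ V_BE(on) = 0.7 V, so the base-emitter junction is not forward biased.
The transistor is in cutoff: I_B = I_C = 0.

cutoff; I_C ≈ 0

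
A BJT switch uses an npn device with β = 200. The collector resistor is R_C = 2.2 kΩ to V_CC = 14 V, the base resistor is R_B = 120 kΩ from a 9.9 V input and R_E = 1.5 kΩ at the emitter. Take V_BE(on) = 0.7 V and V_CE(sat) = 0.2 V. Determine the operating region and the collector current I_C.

saturation; I_C ≈ 3.7 mA

Assume active: I_B = (9.9 − 0.7)/(120 + 201×1.5) = 0.0218 mA, I_C = β·I_B = 4.37 mA.
Then V_CE = 14 − 4.37×2.2 − 4.39×1.5 = -2.18 V < 0.2 V — the active assumption fails.
Re-solve with V_CE = 0.2 V. KCL at the emitter: V_E/R_E = (V_BB−0.7−V_E)/R_B + (V_CC−0.2−V_E)/R_C, giving V_E = 5.62 V.
I_C = (V_CC − 0.2 − V_E)/R_C = (13.8 − 5.62)/2.2 = 3.72 mA.
Check: I_B = (9.2 − 5.62)/120 = 0.0298 mA, and β·I_B = 5.96 mA > I_C, confirming saturation.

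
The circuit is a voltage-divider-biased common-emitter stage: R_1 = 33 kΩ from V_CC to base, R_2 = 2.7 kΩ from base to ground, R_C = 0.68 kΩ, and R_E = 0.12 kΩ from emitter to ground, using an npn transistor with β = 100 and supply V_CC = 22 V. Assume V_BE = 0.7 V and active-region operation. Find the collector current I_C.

Thevenize the base divider: V_Th = V_CC·R_2/(R_1+R_2) = 22×2.7/35.7 = 1.66 V, R_Th = R_1‖R_2 = 2.5 kΩ.
Base-emitter loop: V_Th = I_B·R_Th + V_BE + (β+1)I_B·R_E, so I_B = (1.66 − 0.7) / (2.5 + 101×0.12) = 0.0659 mA.
I_C = β·I_B = 100×0.0659 = 6.59 mA, and I_E = (β+1)I_B = 6.66 mA.
V_CE = V_CC − I_C·R_C − I_E·R_E = 22 − 6.59×0.68 − 6.66×0.12 = 16.7 V.
V_CE = 16.7 V > 0.2 V confirms active-region operation.

I_C ≈ 6.6 mA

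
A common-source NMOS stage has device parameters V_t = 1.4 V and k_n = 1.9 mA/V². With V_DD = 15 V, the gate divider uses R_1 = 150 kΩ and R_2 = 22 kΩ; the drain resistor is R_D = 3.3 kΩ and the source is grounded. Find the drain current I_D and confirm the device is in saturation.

V_G = V_DD·R_2/(R_1+R_2) = 15×22/172 = 1.92 V. With the source grounded, V_GS = V_G = 1.92 V.
Assume saturation: I_D = (k_n/2)(V_GS − V_t)² = (1.9/2)×(1.92 − 1.4)² = 0.95×0.519² = 0.256 mA.
V_DS = V_DD − I_D·R_D = 15 − 0.256×3.3 = 14.2 V.
Saturation requires V_DS ≥ V_GS − V_t = 0.519 V; 14.2 ≥ 0.519 ✓.

I_D ≈ 0.26 mA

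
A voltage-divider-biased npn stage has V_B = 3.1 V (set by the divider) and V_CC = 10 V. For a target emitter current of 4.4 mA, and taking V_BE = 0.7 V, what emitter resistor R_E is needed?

R_E ≈ 0.55 kΩ

V_E = V_B − V_BE = 3.1 − 0.7 = 2.4 V.
R_E = V_E / I_E = 2.4 / 4.4 = 0.545 kΩ.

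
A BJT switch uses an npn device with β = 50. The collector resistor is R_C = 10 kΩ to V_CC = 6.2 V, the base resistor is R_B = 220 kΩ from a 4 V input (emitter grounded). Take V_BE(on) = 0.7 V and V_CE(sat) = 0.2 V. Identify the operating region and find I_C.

saturation; I_C ≈ 0.6 mA

Assume active: I_B = (4 − 0.7)/220 = 0.015 mA, giving I_C = β·I_B = 0.75 mA.
But then V_CE = 6.2 − 0.75×10 = -1.3 V < V_CE(sat) = 0.2 V — impossible in the active region.
So the transistor is saturated. With V_CE = 0.2 V, I_C = (V_CC − 0.2)/R_C = 6/10 = 0.6 mA.
Check: β·I_B = 0.75 mA > I_C = 0.6 mA, confirming saturation.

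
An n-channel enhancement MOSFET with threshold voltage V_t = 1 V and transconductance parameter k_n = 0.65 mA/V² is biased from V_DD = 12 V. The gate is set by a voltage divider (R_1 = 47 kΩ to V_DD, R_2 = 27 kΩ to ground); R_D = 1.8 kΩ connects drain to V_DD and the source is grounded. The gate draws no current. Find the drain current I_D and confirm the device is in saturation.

I_D ≈ 3.7 mA

V_G = V_DD·R_2/(R_1+R_2) = 12×27/74 = 4.38 V. With the source grounded, V_GS = V_G = 4.38 V.
Assume saturation: I_D = (k_n/2)(V_GS − V_t)² = (0.65/2)×(4.38 − 1)² = 0.325×3.38² = 3.71 mA.
V_DS = V_DD − I_D·R_D = 12 − 3.71×1.8 = 5.32 V.
Saturation requires V_DS ≥ V_GS − V_t = 3.38 V; 5.32 ≥ 3.38 ✓.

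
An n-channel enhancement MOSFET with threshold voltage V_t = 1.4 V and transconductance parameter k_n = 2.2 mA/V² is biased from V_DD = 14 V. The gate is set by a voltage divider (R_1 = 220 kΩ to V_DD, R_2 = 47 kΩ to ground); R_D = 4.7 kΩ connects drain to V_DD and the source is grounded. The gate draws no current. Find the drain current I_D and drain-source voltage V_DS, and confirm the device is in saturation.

I_D ≈ 1.2 mA, V_DS ≈ 8.1 V

V_G = V_DD·R_2/(R_1+R_2) = 14×47/267 = 2.46 V. With the source grounded, V_GS = V_G = 2.46 V.
Assume saturation: I_D = (k_n/2)(V_GS − V_t)² = (2.2/2)×(2.46 − 1.4)² = 1.1×1.06² = 1.25 mA.
V_DS = V_DD − I_D·R_D = 14 − 1.25×4.7 = 8.14 V.
Saturation requires V_DS ≥ V_GS − V_t = 1.06 V; 8.14 ≥ 1.06 ✓.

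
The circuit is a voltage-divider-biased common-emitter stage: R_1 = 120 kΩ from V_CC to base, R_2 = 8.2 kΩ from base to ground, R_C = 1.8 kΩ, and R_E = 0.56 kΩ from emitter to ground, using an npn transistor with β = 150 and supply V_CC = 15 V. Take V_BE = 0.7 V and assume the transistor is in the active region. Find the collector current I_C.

Thevenize the base divider: V_Th = V_CC·R_2/(R_1+R_2) = 15×8.2/128 = 0.959 V, R_Th = R_1‖R_2 = 7.68 kΩ.
Base-emitter loop: V_Th = I_B·R_Th + V_BE + (β+1)I_B·R_E, so I_B = (0.959 − 0.7) / (7.68 + 151×0.56) = 0.00281 mA.
I_C = β·I_B = 150×0.00281 = 0.422 mA, and I_E = (β+1)I_B = 0.425 mA.
V_CE = V_CC − I_C·R_C − I_E·R_E = 15 − 0.422×1.8 − 0.425×0.56 = 14 V.
V_CE = 14 V > 0.2 V confirms active-region operation.

I_C ≈ 0.42 mA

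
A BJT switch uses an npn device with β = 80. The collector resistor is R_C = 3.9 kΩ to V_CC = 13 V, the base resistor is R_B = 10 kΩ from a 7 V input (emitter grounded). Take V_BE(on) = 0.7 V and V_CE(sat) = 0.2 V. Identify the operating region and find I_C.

Assume active: I_B = (7 − 0.7)/10 = 0.63 mA, giving I_C = β·I_B = 50.4 mA.
But then V_CE = 13 − 50.4×3.9 = -184 V < V_CE(sat) = 0.2 V — impossible in the active region.
So the transistor is saturated. With V_CE = 0.2 V, I_C = (V_CC − 0.2)/R_C = 12.8/3.9 = 3.28 mA.
Check: β·I_B = 50.4 mA > I_C = 3.28 mA, confirming saturation.

saturation; I_C ≈ 3.3 mA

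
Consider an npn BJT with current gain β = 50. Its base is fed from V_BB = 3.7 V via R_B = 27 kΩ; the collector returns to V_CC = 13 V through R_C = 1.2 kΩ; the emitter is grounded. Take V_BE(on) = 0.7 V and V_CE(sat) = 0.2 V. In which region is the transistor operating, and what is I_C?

Assume active. Base-emitter loop: I_B = (V_BB − V_BE)/R_B = (3.7 − 0.7)/27 = 0.111 mA.
I_C = β·I_B = 50×0.111 = 5.56 mA.
V_CE = V_CC − I_C·R_C = 13 − 5.56×1.2 = 6.33 V > V_CE(sat), so the active-region assumption holds.

active; I_C ≈ 5.6 mA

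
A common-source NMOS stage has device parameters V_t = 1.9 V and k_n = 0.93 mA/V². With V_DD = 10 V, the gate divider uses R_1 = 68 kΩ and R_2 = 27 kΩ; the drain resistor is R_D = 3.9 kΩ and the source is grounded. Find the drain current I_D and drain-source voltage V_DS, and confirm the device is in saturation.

V_G = V_DD·R_2/(R_1+R_2) = 10×27/95 = 2.84 V. With the source grounded, V_GS = V_G = 2.84 V.
Assume saturation: I_D = (k_n/2)(V_GS − V_t)² = (0.93/2)×(2.84 − 1.9)² = 0.465×0.942² = 0.413 mA.
V_DS = V_DD − I_D·R_D = 10 − 0.413×3.9 = 8.39 V.
Saturation requires V_DS ≥ V_GS − V_t = 0.942 V; 8.39 ≥ 0.942 ✓.

I_D ≈ 0.41 mA, V_DS ≈ 8.4 V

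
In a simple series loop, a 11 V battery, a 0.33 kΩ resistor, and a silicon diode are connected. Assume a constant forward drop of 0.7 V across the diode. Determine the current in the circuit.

I ≈ 31 mA

KVL around the loop: 11 = V_D + I·R = 0.7 + I × 0.33 kΩ.
So I = (11 − 0.7) / 0.33 kΩ = 10.3 / 0.33 = 31.2 mA.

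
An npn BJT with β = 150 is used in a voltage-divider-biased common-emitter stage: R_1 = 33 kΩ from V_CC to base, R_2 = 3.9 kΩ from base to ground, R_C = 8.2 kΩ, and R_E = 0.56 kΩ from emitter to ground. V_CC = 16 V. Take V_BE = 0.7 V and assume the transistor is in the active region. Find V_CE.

V_CE ≈ 1.2 V

Thevenize the base divider: V_Th = V_CC·R_2/(R_1+R_2) = 16×3.9/36.9 = 1.69 V, R_Th = R_1‖R_2 = 3.49 kΩ.
Base-emitter loop: V_Th = I_B·R_Th + V_BE + (β+1)I_B·R_E, so I_B = (1.69 − 0.7) / (3.49 + 151×0.56) = 0.0113 mA.
I_C = β·I_B = 150×0.0113 = 1.69 mA, and I_E = (β+1)I_B = 1.7 mA.
V_CE = V_CC − I_C·R_C − I_E·R_E = 16 − 1.69×8.2 − 1.7×0.56 = 1.2 V.
V_CE = 1.2 V > 0.2 V confirms active-region operation.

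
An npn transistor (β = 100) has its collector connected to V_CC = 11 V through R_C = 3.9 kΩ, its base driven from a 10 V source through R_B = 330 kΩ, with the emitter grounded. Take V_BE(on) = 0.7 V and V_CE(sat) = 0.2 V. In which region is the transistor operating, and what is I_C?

saturation; I_C ≈ 2.8 mA

Assume active: I_B = (10 − 0.7)/330 = 0.0282 mA, giving I_C = β·I_B = 2.82 mA.
But then V_CE = 11 − 2.82×3.9 = 0.00909 V < V_CE(sat) = 0.2 V — impossible in the active region.
So the transistor is saturated. With V_CE = 0.2 V, I_C = (V_CC − 0.2)/R_C = 10.8/3.9 = 2.77 mA.
Check: β·I_B = 2.82 mA > I_C = 2.77 mA, confirming saturation.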